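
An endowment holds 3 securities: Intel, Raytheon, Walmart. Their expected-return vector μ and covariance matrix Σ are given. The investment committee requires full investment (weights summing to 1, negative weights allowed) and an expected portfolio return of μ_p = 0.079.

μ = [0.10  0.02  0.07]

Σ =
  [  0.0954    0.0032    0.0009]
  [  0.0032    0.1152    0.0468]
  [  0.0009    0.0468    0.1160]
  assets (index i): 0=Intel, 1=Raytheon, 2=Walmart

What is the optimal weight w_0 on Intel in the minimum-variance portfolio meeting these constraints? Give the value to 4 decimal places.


0.5344

p=Σ⁻¹μ = [1.0461  -0.1164  0.6423]
q=Σ⁻¹𝟙 = [10.2264  5.8923  6.1641]
a=μᵀp=0.147239  b=𝟙ᵀp=1.571972  c=𝟙ᵀq=22.282805  D=ac−b²=0.809793
λ₁=(c·0.079−b)/D = (22.282805·0.079−1.571972)/0.809793 = 0.232615
λ₂=(a−b·0.079)/D = (0.147239−1.571972·0.079)/0.809793 = 0.028468
w* = 0.232615·p + 0.028468·q:
  w_0 = 0.232615·1.0461 + 0.028468·10.2264 = 0.5344  (Intel)
  w_1 = 0.232615·-0.1164 + 0.028468·5.8923 = 0.1407  (Raytheon)
  w_2 = 0.232615·0.6423 + 0.028468·6.1641 = 0.3249  (Walmart)
Σw_i=1.0000  μᵀw=0.0790
σ²=wᵀΣw=λ₁·μ_p+λ₂ = 0.232615·0.079 + 0.028468 = 0.046844 ≈ 0.0468


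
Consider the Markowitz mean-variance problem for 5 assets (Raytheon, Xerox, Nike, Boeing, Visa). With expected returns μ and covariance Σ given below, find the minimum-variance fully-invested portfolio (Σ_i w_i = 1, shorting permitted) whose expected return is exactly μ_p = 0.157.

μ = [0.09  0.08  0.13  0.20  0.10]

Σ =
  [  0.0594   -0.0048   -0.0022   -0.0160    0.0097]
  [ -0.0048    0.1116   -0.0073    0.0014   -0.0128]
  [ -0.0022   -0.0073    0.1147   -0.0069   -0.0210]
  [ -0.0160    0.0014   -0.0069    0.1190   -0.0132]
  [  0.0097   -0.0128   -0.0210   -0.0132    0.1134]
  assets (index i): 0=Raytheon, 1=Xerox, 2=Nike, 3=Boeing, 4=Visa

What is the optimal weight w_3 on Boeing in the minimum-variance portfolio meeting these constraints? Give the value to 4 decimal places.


0.5102

x=Σ⁻¹μ = [2.0231  1.0410  1.6230  2.1878  1.3815]
y=Σ⁻¹𝟙 = [19.7670  11.9114  12.9069  13.0427  12.3804]
a=μᵀx=1.052058  b=𝟙ᵀx=8.256411  c=𝟙ᵀy=70.008367  D=ac−b²=5.484550
λ₁=(c·0.157−b)/D = (70.008367·0.157−8.256411)/5.484550 = 0.498656
λ₂=(a−b·0.157)/D = (1.052058−8.256411·0.157)/5.484550 = -0.044525
w* = 0.498656·x + -0.044525·y:
  w_0 = 0.498656·2.0231 + -0.044525·19.7670 = 0.1287  (Raytheon)
  w_1 = 0.498656·1.0410 + -0.044525·11.9114 = -0.0112  (Xerox)
  w_2 = 0.498656·1.6230 + -0.044525·12.9069 = 0.2346  (Nike)
  w_3 = 0.498656·2.1878 + -0.044525·13.0427 = 0.5102  (Boeing)
  w_4 = 0.498656·1.3815 + -0.044525·12.3804 = 0.1377  (Visa)
Σw_i=1.0000  μᵀw=0.1570
σ²=wᵀΣw=λ₁·μ_p+λ₂ = 0.498656·0.157 + -0.044525 = 0.033764 ≈ 0.0338


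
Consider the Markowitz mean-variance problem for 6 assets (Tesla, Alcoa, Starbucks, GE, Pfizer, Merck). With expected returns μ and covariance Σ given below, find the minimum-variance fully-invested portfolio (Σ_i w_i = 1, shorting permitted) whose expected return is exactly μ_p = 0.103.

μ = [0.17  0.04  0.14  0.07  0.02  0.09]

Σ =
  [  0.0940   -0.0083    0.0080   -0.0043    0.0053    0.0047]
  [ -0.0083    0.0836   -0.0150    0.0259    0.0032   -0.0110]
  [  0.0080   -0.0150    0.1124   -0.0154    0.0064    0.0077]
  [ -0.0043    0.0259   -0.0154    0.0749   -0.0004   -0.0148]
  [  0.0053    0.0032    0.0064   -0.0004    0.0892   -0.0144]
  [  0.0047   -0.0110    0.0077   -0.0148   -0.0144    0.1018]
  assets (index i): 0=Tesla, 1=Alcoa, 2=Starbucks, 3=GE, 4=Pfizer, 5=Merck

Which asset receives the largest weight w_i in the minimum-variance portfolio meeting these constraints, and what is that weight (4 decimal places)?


Tesla (0.2371)

u=Σ⁻¹μ = [1.7518  0.6100  1.3017  1.2867  0.1691  0.9816]
v=Σ⁻¹𝟙 = [10.1276  11.5535  10.1399  14.7814  11.7363  13.6461]
a=μᵀu=0.686250  b=𝟙ᵀu=6.100998  c=𝟙ᵀv=71.984812  D=ac−b²=12.177406
λ₁=(c·0.103−b)/D = (71.984812·0.103−6.100998)/12.177406 = 0.107859
λ₂=(a−b·0.103)/D = (0.686250−6.100998·0.103)/12.177406 = 0.004750
w* = 0.107859·u + 0.004750·v:
  w_0 = 0.107859·1.7518 + 0.004750·10.1276 = 0.2371  (Tesla)
  w_1 = 0.107859·0.6100 + 0.004750·11.5535 = 0.1207  (Alcoa)
  w_2 = 0.107859·1.3017 + 0.004750·10.1399 = 0.1886  (Starbucks)
  w_3 = 0.107859·1.2867 + 0.004750·14.7814 = 0.2090  (GE)
  w_4 = 0.107859·0.1691 + 0.004750·11.7363 = 0.0740  (Pfizer)
  w_5 = 0.107859·0.9816 + 0.004750·13.6461 = 0.1707  (Merck)
Σw_i=1.0000  μᵀw=0.1030
σ²=wᵀΣw=λ₁·μ_p+λ₂ = 0.107859·0.103 + 0.004750 = 0.015860 ≈ 0.0159


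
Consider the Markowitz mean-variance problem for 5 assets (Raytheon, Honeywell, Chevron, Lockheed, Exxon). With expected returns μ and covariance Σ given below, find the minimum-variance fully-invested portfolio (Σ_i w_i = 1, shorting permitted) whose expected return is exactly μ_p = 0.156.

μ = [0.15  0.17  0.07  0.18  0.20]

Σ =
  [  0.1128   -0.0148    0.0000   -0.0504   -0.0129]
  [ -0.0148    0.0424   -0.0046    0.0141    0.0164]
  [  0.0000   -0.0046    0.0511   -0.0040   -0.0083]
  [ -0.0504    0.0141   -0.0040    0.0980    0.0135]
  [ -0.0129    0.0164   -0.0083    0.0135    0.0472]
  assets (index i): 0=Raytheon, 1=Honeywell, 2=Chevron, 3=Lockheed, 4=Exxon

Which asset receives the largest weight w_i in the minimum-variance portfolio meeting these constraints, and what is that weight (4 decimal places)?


x=Σ⁻¹μ = [3.3769  3.1080  2.4692  2.7120  3.7388]
y=Σ⁻¹𝟙 = [21.1892  20.7245  25.9117  16.4743  19.6213]
a=μᵀx=2.443671  b=𝟙ᵀx=15.404976  c=𝟙ᵀy=103.920861  D=ac−b²=16.635069
λ₁=(c·0.156−b)/D = (103.920861·0.156−15.404976)/16.635069 = 0.048493
λ₂=(a−b·0.156)/D = (2.443671−15.404976·0.156)/16.635069 = 0.002434
w* = 0.048493·x + 0.002434·y:
  w_0 = 0.048493·3.3769 + 0.002434·21.1892 = 0.2153  (Raytheon)
  w_1 = 0.048493·3.1080 + 0.002434·20.7245 = 0.2012  (Honeywell)
  w_2 = 0.048493·2.4692 + 0.002434·25.9117 = 0.1828  (Chevron)
  w_3 = 0.048493·2.7120 + 0.002434·16.4743 = 0.1716  (Lockheed)
  w_4 = 0.048493·3.7388 + 0.002434·19.6213 = 0.2291  (Exxon)
Σw_i=1.0000  μᵀw=0.1560
σ²=wᵀΣw=λ₁·μ_p+λ₂ = 0.048493·0.156 + 0.002434 = 0.009999 ≈ 0.0100

Exxon (0.2291)


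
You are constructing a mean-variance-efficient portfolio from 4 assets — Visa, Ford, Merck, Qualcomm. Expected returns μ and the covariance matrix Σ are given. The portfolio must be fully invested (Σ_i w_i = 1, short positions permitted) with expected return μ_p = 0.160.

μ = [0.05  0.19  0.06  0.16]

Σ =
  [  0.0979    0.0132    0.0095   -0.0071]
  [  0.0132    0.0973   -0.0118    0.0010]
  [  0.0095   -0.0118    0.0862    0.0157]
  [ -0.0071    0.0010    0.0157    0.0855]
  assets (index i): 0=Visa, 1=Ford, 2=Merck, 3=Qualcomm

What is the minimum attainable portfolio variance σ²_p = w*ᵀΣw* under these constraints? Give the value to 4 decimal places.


0.0365

p=Σ⁻¹μ = [0.3143  1.9659  0.6095  1.7625]
q=Σ⁻¹𝟙 = [8.6053  10.2344  10.1546  10.4262]
a=μᵀp=0.707811  b=𝟙ᵀp=4.652264  c=𝟙ᵀq=39.420482  D=ac−b²=6.258674
λ₁=(c·0.160−b)/D = (39.420482·0.160−4.652264)/6.258674 = 0.264435
λ₂=(a−b·0.160)/D = (0.707811−4.652264·0.160)/6.258674 = -0.005840
w* = 0.264435·p + -0.005840·q:
  w_0 = 0.264435·0.3143 + -0.005840·8.6053 = 0.0329  (Visa)
  w_1 = 0.264435·1.9659 + -0.005840·10.2344 = 0.4601  (Ford)
  w_2 = 0.264435·0.6095 + -0.005840·10.1546 = 0.1019  (Merck)
  w_3 = 0.264435·1.7625 + -0.005840·10.4262 = 0.4052  (Qualcomm)
Σw_i=1.0000  μᵀw=0.1600
σ²=wᵀΣw=λ₁·μ_p+λ₂ = 0.264435·0.160 + -0.005840 = 0.036469 ≈ 0.0365


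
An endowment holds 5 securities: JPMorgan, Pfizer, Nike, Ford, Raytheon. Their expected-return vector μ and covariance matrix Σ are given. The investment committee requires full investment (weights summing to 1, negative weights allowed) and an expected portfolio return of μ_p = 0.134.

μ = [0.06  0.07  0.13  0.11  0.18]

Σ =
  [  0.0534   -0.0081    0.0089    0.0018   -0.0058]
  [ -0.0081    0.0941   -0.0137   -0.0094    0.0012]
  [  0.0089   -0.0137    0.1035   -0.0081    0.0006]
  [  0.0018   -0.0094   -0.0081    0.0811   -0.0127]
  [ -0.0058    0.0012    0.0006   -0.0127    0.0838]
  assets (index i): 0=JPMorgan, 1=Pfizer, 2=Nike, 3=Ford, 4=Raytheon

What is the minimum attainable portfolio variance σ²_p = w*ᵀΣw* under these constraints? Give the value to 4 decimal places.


u=Σ⁻¹μ = [1.2738  1.2337  1.4525  2.0096  2.5126]
v=Σ⁻¹𝟙 = [20.3300  15.5357  11.2295  17.2525  15.6520]
a=μᵀu=1.024947  b=𝟙ᵀu=8.482287  c=𝟙ᵀv=79.999846  D=ac−b²=10.046376
λ₁=(c·0.134−b)/D = (79.999846·0.134−8.482287)/10.046376 = 0.222736
λ₂=(a−b·0.134)/D = (1.024947−8.482287·0.134)/10.046376 = -0.011116
w* = 0.222736·u + -0.011116·v:
  w_0 = 0.222736·1.2738 + -0.011116·20.3300 = 0.0577  (JPMorgan)
  w_1 = 0.222736·1.2337 + -0.011116·15.5357 = 0.1021  (Pfizer)
  w_2 = 0.222736·1.4525 + -0.011116·11.2295 = 0.1987  (Nike)
  w_3 = 0.222736·2.0096 + -0.011116·17.2525 = 0.2558  (Ford)
  w_4 = 0.222736·2.5126 + -0.011116·15.6520 = 0.3857  (Raytheon)
Σw_i=1.0000  μᵀw=0.1340
σ²=wᵀΣw=λ₁·μ_p+λ₂ = 0.222736·0.134 + -0.011116 = 0.018730 ≈ 0.0187

0.0187


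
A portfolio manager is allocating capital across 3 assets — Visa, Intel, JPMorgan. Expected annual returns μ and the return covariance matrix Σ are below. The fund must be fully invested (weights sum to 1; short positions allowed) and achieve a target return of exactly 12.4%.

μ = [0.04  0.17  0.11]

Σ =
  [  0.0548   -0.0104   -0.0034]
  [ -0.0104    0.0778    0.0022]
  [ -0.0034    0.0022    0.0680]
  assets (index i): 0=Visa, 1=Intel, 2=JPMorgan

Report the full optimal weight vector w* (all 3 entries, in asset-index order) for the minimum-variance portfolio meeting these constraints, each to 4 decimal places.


g=Σ⁻¹μ = [1.2678  2.3091  1.6063]
h=Σ⁻¹𝟙 = [22.1166  15.3769  15.3142]
a=μᵀg=0.619964  b=𝟙ᵀg=5.183296  c=𝟙ᵀh=52.807667  D=ac−b²=5.872278
λ₁=(c·0.124−b)/D = (52.807667·0.124−5.183296)/5.872278 = 0.232423
λ₂=(a−b·0.124)/D = (0.619964−5.183296·0.124)/5.872278 = -0.003877
w* = 0.232423·g + -0.003877·h:
  w_0 = 0.232423·1.2678 + -0.003877·22.1166 = 0.2089  (Visa)
  w_1 = 0.232423·2.3091 + -0.003877·15.3769 = 0.4771  (Intel)
  w_2 = 0.232423·1.6063 + -0.003877·15.3142 = 0.3140  (JPMorgan)
Σw_i=1.0000  μᵀw=0.1240
σ²=wᵀΣw=λ₁·μ_p+λ₂ = 0.232423·0.124 + -0.003877 = 0.024944 ≈ 0.0249

0.2089  0.4771  0.3140


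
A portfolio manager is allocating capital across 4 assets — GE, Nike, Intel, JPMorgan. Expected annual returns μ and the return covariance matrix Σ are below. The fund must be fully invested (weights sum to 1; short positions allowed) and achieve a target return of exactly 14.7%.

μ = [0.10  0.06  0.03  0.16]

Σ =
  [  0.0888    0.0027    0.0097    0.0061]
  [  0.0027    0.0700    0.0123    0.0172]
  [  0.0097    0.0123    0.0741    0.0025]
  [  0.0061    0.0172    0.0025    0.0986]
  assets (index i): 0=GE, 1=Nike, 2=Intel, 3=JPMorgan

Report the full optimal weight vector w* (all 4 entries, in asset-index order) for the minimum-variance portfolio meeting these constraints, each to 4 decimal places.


p=Σ⁻¹μ = [0.9945  0.4274  0.1537  1.4827]
q=Σ⁻¹𝟙 = [9.3057  10.2673  10.3193  7.5136]
a=μᵀp=0.366943  b=𝟙ᵀp=3.058364  c=𝟙ᵀq=37.405959  D=ac−b²=4.372280
λ₁=(c·0.147−b)/D = (37.405959·0.147−3.058364)/4.372280 = 0.558133
λ₂=(a−b·0.147)/D = (0.366943−3.058364·0.147)/4.372280 = -0.018900
w* = 0.558133·p + -0.018900·q:
  w_0 = 0.558133·0.9945 + -0.018900·9.3057 = 0.3792  (GE)
  w_1 = 0.558133·0.4274 + -0.018900·10.2673 = 0.0445  (Nike)
  w_2 = 0.558133·0.1537 + -0.018900·10.3193 = -0.1093  (Intel)
  w_3 = 0.558133·1.4827 + -0.018900·7.5136 = 0.6856  (JPMorgan)
Σw_i=1.0000  μᵀw=0.1470
σ²=wᵀΣw=λ₁·μ_p+λ₂ = 0.558133·0.147 + -0.018900 = 0.063145 ≈ 0.0631

0.3792  0.0445  -0.1093  0.6856


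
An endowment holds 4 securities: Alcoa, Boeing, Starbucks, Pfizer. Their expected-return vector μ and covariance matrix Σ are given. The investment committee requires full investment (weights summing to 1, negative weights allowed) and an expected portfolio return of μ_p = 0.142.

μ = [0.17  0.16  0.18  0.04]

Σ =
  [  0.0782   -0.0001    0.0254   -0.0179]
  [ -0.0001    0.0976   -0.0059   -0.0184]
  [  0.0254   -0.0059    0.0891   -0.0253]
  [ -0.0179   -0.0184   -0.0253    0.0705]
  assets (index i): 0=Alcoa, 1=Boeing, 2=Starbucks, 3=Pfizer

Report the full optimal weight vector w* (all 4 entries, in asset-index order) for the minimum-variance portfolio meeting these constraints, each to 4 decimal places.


0.2414  0.2652  0.2771  0.2163

x=Σ⁻¹μ = [1.9974  2.2502  2.3067  2.4896]
y=Σ⁻¹𝟙 = [13.9029  16.4945  16.2617  27.8551]
a=μᵀx=1.214385  b=𝟙ᵀx=9.043932  c=𝟙ᵀy=74.514235  D=ac−b²=8.696262
λ₁=(c·0.142−b)/D = (74.514235·0.142−9.043932)/8.696262 = 0.176753
λ₂=(a−b·0.142)/D = (1.214385−9.043932·0.142)/8.696262 = -0.008033
w* = 0.176753·x + -0.008033·y:
  w_0 = 0.176753·1.9974 + -0.008033·13.9029 = 0.2414  (Alcoa)
  w_1 = 0.176753·2.2502 + -0.008033·16.4945 = 0.2652  (Boeing)
  w_2 = 0.176753·2.3067 + -0.008033·16.2617 = 0.2771  (Starbucks)
  w_3 = 0.176753·2.4896 + -0.008033·27.8551 = 0.2163  (Pfizer)
Σw_i=1.0000  μᵀw=0.1420
σ²=wᵀΣw=λ₁·μ_p+λ₂ = 0.176753·0.142 + -0.008033 = 0.017066 ≈ 0.0171


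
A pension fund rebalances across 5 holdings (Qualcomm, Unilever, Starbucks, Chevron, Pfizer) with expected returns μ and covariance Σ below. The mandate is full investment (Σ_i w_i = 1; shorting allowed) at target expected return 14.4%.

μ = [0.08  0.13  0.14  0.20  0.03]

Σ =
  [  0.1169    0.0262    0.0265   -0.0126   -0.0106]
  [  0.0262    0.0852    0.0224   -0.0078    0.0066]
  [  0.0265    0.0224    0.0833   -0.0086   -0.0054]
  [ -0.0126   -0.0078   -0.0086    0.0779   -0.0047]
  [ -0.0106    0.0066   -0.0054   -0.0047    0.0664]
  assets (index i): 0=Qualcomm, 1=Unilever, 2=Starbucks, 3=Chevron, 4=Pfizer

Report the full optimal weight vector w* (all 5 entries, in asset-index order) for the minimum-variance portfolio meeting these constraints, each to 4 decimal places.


u=Σ⁻¹μ = [0.4496  1.1888  1.5736  2.9778  0.7442]
v=Σ⁻¹𝟙 = [8.1214  6.6529  10.5439  17.0523  17.7600]
a=μᵀu=1.028702  b=𝟙ᵀu=6.933996  c=𝟙ᵀv=60.130488  D=ac−b²=13.776047
λ₁=(c·0.144−b)/D = (60.130488·0.144−6.933996)/13.776047 = 0.125202
λ₂=(a−b·0.144)/D = (1.028702−6.933996·0.144)/13.776047 = 0.002193
w* = 0.125202·u + 0.002193·v:
  w_0 = 0.125202·0.4496 + 0.002193·8.1214 = 0.0741  (Qualcomm)
  w_1 = 0.125202·1.1888 + 0.002193·6.6529 = 0.1634  (Unilever)
  w_2 = 0.125202·1.5736 + 0.002193·10.5439 = 0.2201  (Starbucks)
  w_3 = 0.125202·2.9778 + 0.002193·17.0523 = 0.4102  (Chevron)
  w_4 = 0.125202·0.7442 + 0.002193·17.7600 = 0.1321  (Pfizer)
Σw_i=1.0000  μᵀw=0.1440
σ²=wᵀΣw=λ₁·μ_p+λ₂ = 0.125202·0.144 + 0.002193 = 0.020222 ≈ 0.0202

0.0741  0.1634  0.2201  0.4102  0.1321


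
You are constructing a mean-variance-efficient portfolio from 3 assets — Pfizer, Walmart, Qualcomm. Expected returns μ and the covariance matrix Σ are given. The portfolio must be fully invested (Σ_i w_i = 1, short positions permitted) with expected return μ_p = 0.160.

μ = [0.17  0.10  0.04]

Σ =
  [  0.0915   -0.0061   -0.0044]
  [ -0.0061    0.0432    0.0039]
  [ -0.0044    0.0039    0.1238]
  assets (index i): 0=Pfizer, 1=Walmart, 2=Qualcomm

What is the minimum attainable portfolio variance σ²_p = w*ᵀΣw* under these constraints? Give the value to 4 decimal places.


u=Σ⁻¹μ = [2.0447  2.5751  0.3147]
v=Σ⁻¹𝟙 = [12.9208  24.2710  7.7722]
a=μᵀu=0.617703  b=𝟙ᵀu=4.934513  c=𝟙ᵀv=44.963894  D=ac−b²=3.424928
λ₁=(c·0.160−b)/D = (44.963894·0.160−4.934513)/3.424928 = 0.659783
λ₂=(a−b·0.160)/D = (0.617703−4.934513·0.160)/3.424928 = -0.050167
w* = 0.659783·u + -0.050167·v:
  w_0 = 0.659783·2.0447 + -0.050167·12.9208 = 0.7009  (Pfizer)
  w_1 = 0.659783·2.5751 + -0.050167·24.2710 = 0.4814  (Walmart)
  w_2 = 0.659783·0.3147 + -0.050167·7.7722 = -0.1823  (Qualcomm)
Σw_i=1.0000  μᵀw=0.1600
σ²=wᵀΣw=λ₁·μ_p+λ₂ = 0.659783·0.160 + -0.050167 = 0.055398 ≈ 0.0554

0.0554


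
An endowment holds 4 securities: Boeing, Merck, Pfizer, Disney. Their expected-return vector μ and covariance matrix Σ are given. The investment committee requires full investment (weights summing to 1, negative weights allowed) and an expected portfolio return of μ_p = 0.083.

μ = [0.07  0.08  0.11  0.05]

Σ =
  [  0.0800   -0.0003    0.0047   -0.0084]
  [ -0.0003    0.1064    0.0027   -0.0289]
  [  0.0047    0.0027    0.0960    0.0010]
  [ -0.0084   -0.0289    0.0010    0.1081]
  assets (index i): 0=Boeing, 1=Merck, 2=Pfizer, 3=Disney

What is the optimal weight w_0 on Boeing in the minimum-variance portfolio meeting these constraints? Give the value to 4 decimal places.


p=Σ⁻¹μ = [0.8970  0.9373  1.0675  0.7729]
q=Σ⁻¹𝟙 = [13.4392  12.9122  9.2532  13.6614]
a=μᵀp=0.293840  b=𝟙ᵀp=3.674655  c=𝟙ᵀq=49.266161  D=ac−b²=0.973289
λ₁=(c·0.083−b)/D = (49.266161·0.083−3.674655)/0.973289 = 0.425811
λ₂=(a−b·0.083)/D = (0.293840−3.674655·0.083)/0.973289 = -0.011462
w* = 0.425811·p + -0.011462·q:
  w_0 = 0.425811·0.8970 + -0.011462·13.4392 = 0.2279  (Boeing)
  w_1 = 0.425811·0.9373 + -0.011462·12.9122 = 0.2511  (Merck)
  w_2 = 0.425811·1.0675 + -0.011462·9.2532 = 0.3485  (Pfizer)
  w_3 = 0.425811·0.7729 + -0.011462·13.6614 = 0.1725  (Disney)
Σw_i=1.0000  μᵀw=0.0830
σ²=wᵀΣw=λ₁·μ_p+λ₂ = 0.425811·0.083 + -0.011462 = 0.023880 ≈ 0.0239

0.2279


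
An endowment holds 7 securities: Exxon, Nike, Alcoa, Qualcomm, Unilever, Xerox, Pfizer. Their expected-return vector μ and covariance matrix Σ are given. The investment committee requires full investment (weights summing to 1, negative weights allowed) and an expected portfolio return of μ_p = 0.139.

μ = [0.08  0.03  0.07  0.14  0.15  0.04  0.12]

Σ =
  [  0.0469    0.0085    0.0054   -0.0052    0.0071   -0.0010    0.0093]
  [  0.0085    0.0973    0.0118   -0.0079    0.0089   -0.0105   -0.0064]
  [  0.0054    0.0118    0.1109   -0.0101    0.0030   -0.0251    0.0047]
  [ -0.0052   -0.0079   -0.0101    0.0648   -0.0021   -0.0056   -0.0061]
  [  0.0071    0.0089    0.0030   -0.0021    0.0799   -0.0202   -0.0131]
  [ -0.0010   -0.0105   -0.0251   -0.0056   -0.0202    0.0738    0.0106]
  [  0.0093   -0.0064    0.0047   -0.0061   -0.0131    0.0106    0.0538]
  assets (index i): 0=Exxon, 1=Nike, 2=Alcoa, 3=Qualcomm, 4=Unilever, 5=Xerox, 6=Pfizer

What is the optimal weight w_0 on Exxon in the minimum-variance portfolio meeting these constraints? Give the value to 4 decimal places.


u=Σ⁻¹μ = [0.9373  0.4472  0.9541  2.9069  2.6050  1.4873  2.7092]
v=Σ⁻¹𝟙 = [14.2197  11.5043  13.5416  24.6169  19.4041  24.4329  19.0169]
a=μᵀu=1.337497  b=𝟙ᵀu=12.046935  c=𝟙ᵀv=126.736385  D=ac−b²=24.380884
λ₁=(c·0.139−b)/D = (126.736385·0.139−12.046935)/24.380884 = 0.228434
λ₂=(a−b·0.139)/D = (1.337497−12.046935·0.139)/24.380884 = -0.013823
w* = 0.228434·u + -0.013823·v:
  w_0 = 0.228434·0.9373 + -0.013823·14.2197 = 0.0175  (Exxon)
  w_1 = 0.228434·0.4472 + -0.013823·11.5043 = -0.0569  (Nike)
  w_2 = 0.228434·0.9541 + -0.013823·13.5416 = 0.0307  (Alcoa)
  w_3 = 0.228434·2.9069 + -0.013823·24.6169 = 0.3237  (Qualcomm)
  w_4 = 0.228434·2.6050 + -0.013823·19.4041 = 0.3268  (Unilever)
  w_5 = 0.228434·1.4873 + -0.013823·24.4329 = 0.0020  (Xerox)
  w_6 = 0.228434·2.7092 + -0.013823·19.0169 = 0.3560  (Pfizer)
Σw_i=1.0000  μᵀw=0.1390
σ²=wᵀΣw=λ₁·μ_p+λ₂ = 0.228434·0.139 + -0.013823 = 0.017929 ≈ 0.0179

0.0175


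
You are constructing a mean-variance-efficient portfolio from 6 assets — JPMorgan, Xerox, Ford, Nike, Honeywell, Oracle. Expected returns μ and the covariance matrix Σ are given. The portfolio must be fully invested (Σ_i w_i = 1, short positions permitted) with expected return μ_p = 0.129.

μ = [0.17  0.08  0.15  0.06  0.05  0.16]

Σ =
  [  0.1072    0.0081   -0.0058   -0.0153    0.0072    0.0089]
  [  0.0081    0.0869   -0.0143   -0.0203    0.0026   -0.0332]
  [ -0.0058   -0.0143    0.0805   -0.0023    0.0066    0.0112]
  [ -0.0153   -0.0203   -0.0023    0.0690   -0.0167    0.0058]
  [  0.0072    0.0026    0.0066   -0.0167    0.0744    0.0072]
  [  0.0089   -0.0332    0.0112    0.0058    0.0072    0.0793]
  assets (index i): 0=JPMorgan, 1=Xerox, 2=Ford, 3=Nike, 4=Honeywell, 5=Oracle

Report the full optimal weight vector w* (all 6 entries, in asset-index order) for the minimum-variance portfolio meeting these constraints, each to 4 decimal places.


x=Σ⁻¹μ = [1.5570  2.4730  2.0990  1.9187  0.4471  2.4009]
y=Σ⁻¹𝟙 = [9.6623  25.2292  14.8347  26.7021  14.6850  16.7069]
a=μᵀx=1.298991  b=𝟙ᵀx=10.895623  c=𝟙ᵀy=107.820209  D=ac−b²=21.342931
λ₁=(c·0.129−b)/D = (107.820209·0.129−10.895623)/21.342931 = 0.141179
λ₂=(a−b·0.129)/D = (1.298991−10.895623·0.129)/21.342931 = -0.004992
w* = 0.141179·x + -0.004992·y:
  w_0 = 0.141179·1.5570 + -0.004992·9.6623 = 0.1716  (JPMorgan)
  w_1 = 0.141179·2.4730 + -0.004992·25.2292 = 0.2232  (Xerox)
  w_2 = 0.141179·2.0990 + -0.004992·14.8347 = 0.2223  (Ford)
  w_3 = 0.141179·1.9187 + -0.004992·26.7021 = 0.1376  (Nike)
  w_4 = 0.141179·0.4471 + -0.004992·14.6850 = -0.0102  (Honeywell)
  w_5 = 0.141179·2.4009 + -0.004992·16.7069 = 0.2556  (Oracle)
Σw_i=1.0000  μᵀw=0.1290
σ²=wᵀΣw=λ₁·μ_p+λ₂ = 0.141179·0.129 + -0.004992 = 0.013220 ≈ 0.0132

0.1716  0.2232  0.2223  0.1376  -0.0102  0.2556


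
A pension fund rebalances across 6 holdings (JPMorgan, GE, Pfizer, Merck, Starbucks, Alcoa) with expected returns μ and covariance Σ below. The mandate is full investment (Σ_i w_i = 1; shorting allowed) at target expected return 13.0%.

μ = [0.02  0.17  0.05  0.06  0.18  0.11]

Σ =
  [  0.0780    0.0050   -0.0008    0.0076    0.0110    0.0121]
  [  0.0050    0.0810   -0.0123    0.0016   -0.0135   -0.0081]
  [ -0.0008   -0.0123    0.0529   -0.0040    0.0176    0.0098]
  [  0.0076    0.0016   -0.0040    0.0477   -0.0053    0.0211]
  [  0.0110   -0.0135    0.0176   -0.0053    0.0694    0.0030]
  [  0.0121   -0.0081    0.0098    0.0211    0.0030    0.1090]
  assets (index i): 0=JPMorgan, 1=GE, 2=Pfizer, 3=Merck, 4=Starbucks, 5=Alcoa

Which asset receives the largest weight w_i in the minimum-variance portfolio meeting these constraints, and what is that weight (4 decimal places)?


p=Σ⁻¹μ = [-0.6312  2.8037  0.4542  1.2500  3.1797  0.9173]
q=Σ⁻¹𝟙 = [7.5449  16.9517  19.5664  20.7446  12.9833  3.4642]
a=μᵀp=1.234961  b=𝟙ᵀp=7.973735  c=𝟙ᵀq=81.255131  D=ac−b²=36.766494
λ₁=(c·0.130−b)/D = (81.255131·0.130−7.973735)/36.766494 = 0.070429
λ₂=(a−b·0.130)/D = (1.234961−7.973735·0.130)/36.766494 = 0.005396
w* = 0.070429·p + 0.005396·q:
  w_0 = 0.070429·-0.6312 + 0.005396·7.5449 = -0.0037  (JPMorgan)
  w_1 = 0.070429·2.8037 + 0.005396·16.9517 = 0.2889  (GE)
  w_2 = 0.070429·0.4542 + 0.005396·19.5664 = 0.1376  (Pfizer)
  w_3 = 0.070429·1.2500 + 0.005396·20.7446 = 0.2000  (Merck)
  w_4 = 0.070429·3.1797 + 0.005396·12.9833 = 0.2940  (Starbucks)
  w_5 = 0.070429·0.9173 + 0.005396·3.4642 = 0.0833  (Alcoa)
Σw_i=1.0000  μᵀw=0.1300
σ²=wᵀΣw=λ₁·μ_p+λ₂ = 0.070429·0.130 + 0.005396 = 0.014551 ≈ 0.0146

Starbucks (0.2940)


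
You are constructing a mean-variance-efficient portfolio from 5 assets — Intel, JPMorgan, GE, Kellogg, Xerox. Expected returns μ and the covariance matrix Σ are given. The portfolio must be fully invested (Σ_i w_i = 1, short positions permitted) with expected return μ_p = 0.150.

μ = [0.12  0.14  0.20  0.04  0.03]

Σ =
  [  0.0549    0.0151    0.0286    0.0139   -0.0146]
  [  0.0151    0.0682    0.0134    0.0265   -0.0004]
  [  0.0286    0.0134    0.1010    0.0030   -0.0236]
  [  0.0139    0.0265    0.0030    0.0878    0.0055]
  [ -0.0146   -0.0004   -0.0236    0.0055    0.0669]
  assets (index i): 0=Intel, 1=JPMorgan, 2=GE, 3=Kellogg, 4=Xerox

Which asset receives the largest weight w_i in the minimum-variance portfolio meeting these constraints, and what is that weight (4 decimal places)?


GE (0.3744)

p=Σ⁻¹μ = [1.3124  1.5747  1.7348  -0.3736  1.3870]
q=Σ⁻¹𝟙 = [15.7053  7.5554  9.2770  4.9725  21.2841]
a=μᵀp=0.751569  b=𝟙ᵀp=5.635215  c=𝟙ᵀq=58.794321  D=ac−b²=12.432341
λ₁=(c·0.150−b)/D = (58.794321·0.150−5.635215)/12.432341 = 0.256101
λ₂=(a−b·0.150)/D = (0.751569−5.635215·0.150)/12.432341 = -0.007538
w* = 0.256101·p + -0.007538·q:
  w_0 = 0.256101·1.3124 + -0.007538·15.7053 = 0.2177  (Intel)
  w_1 = 0.256101·1.5747 + -0.007538·7.5554 = 0.3463  (JPMorgan)
  w_2 = 0.256101·1.7348 + -0.007538·9.2770 = 0.3744  (GE)
  w_3 = 0.256101·-0.3736 + -0.007538·4.9725 = -0.1332  (Kellogg)
  w_4 = 0.256101·1.3870 + -0.007538·21.2841 = 0.1948  (Xerox)
Σw_i=1.0000  μᵀw=0.1500
σ²=wᵀΣw=λ₁·μ_p+λ₂ = 0.256101·0.150 + -0.007538 = 0.030877 ≈ 0.0309


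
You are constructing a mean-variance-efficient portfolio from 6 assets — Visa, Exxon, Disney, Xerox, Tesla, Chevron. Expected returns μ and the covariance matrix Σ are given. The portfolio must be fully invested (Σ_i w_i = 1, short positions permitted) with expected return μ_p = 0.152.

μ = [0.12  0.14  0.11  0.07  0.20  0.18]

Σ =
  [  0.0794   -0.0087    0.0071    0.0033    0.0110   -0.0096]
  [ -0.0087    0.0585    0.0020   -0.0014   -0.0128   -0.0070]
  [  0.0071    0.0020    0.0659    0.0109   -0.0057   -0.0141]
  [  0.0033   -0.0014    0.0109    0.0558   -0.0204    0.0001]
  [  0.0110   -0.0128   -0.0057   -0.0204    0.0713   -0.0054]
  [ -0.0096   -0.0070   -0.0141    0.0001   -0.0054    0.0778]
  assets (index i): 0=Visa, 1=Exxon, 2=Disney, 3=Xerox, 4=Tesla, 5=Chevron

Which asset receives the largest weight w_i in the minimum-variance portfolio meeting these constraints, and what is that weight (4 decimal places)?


Tesla (0.2656)

u=Σ⁻¹μ = [1.4698  3.9939  2.1235  2.4699  4.4401  3.5442]
v=Σ⁻¹𝟙 = [12.0075  27.4201  15.9201  24.6393  27.0485  21.5332]
a=μᵀu=2.667972  b=𝟙ᵀu=18.041349  c=𝟙ᵀv=128.568650  D=ac−b²=17.527349
λ₁=(c·0.152−b)/D = (128.568650·0.152−18.041349)/17.527349 = 0.085642
λ₂=(a−b·0.152)/D = (2.667972−18.041349·0.152)/17.527349 = -0.004240
w* = 0.085642·u + -0.004240·v:
  w_0 = 0.085642·1.4698 + -0.004240·12.0075 = 0.0750  (Visa)
  w_1 = 0.085642·3.9939 + -0.004240·27.4201 = 0.2258  (Exxon)
  w_2 = 0.085642·2.1235 + -0.004240·15.9201 = 0.1144  (Disney)
  w_3 = 0.085642·2.4699 + -0.004240·24.6393 = 0.1071  (Xerox)
  w_4 = 0.085642·4.4401 + -0.004240·27.0485 = 0.2656  (Tesla)
  w_5 = 0.085642·3.5442 + -0.004240·21.5332 = 0.2122  (Chevron)
Σw_i=1.0000  μᵀw=0.1520
σ²=wᵀΣw=λ₁·μ_p+λ₂ = 0.085642·0.152 + -0.004240 = 0.008778 ≈ 0.0088


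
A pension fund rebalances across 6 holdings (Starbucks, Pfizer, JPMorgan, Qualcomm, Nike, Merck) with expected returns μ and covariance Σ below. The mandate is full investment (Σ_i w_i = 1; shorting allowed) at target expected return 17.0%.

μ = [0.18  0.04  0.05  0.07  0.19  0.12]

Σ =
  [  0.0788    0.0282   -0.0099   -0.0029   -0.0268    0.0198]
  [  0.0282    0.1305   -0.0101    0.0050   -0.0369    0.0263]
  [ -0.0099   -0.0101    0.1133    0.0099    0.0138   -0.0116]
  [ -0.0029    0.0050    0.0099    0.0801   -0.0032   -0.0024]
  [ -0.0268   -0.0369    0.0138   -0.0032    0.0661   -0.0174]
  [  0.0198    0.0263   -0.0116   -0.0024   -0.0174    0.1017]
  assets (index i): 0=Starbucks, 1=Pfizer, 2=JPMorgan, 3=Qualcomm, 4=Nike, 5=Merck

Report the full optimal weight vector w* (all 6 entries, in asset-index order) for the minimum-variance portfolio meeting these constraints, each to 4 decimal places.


0.3496  0.0254  -0.0196  0.0707  0.4745  0.0994

g=Σ⁻¹μ = [3.5042  0.6921  0.2222  1.1673  5.0154  1.2297]
h=Σ⁻¹𝟙 = [18.1073  10.2817  7.5619  13.0547  29.8773  9.9310]
a=μᵀg=1.851753  b=𝟙ᵀg=11.830917  c=𝟙ᵀh=88.813896  D=ac−b²=24.490770
λ₁=(c·0.170−b)/D = (88.813896·0.170−11.830917)/24.490770 = 0.133415
λ₂=(a−b·0.170)/D = (1.851753−11.830917·0.170)/24.490770 = -0.006513
w* = 0.133415·g + -0.006513·h:
  w_0 = 0.133415·3.5042 + -0.006513·18.1073 = 0.3496  (Starbucks)
  w_1 = 0.133415·0.6921 + -0.006513·10.2817 = 0.0254  (Pfizer)
  w_2 = 0.133415·0.2222 + -0.006513·7.5619 = -0.0196  (JPMorgan)
  w_3 = 0.133415·1.1673 + -0.006513·13.0547 = 0.0707  (Qualcomm)
  w_4 = 0.133415·5.0154 + -0.006513·29.8773 = 0.4745  (Nike)
  w_5 = 0.133415·1.2297 + -0.006513·9.9310 = 0.0994  (Merck)
Σw_i=1.0000  μᵀw=0.1700
σ²=wᵀΣw=λ₁·μ_p+λ₂ = 0.133415·0.170 + -0.006513 = 0.016168 ≈ 0.0162


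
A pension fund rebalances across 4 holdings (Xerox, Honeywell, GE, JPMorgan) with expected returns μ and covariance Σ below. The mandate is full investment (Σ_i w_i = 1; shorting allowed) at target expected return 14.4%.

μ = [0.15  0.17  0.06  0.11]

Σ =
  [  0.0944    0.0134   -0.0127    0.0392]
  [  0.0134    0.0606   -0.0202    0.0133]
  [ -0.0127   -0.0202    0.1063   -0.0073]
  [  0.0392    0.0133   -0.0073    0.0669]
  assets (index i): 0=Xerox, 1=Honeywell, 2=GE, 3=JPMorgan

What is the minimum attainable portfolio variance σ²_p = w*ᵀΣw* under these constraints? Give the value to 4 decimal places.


u=Σ⁻¹μ = [1.1240  2.8615  1.2807  0.5565]
v=Σ⁻¹𝟙 = [6.0679  17.8191  14.1636  9.3952]
a=μᵀu=0.793115  b=𝟙ᵀu=5.822727  c=𝟙ᵀv=47.445855  D=ac−b²=3.725860
λ₁=(c·0.144−b)/D = (47.445855·0.144−5.822727)/3.725860 = 0.270938
λ₂=(a−b·0.144)/D = (0.793115−5.822727·0.144)/3.725860 = -0.012174
w* = 0.270938·u + -0.012174·v:
  w_0 = 0.270938·1.1240 + -0.012174·6.0679 = 0.2307  (Xerox)
  w_1 = 0.270938·2.8615 + -0.012174·17.8191 = 0.5584  (Honeywell)
  w_2 = 0.270938·1.2807 + -0.012174·14.1636 = 0.1746  (GE)
  w_3 = 0.270938·0.5565 + -0.012174·9.3952 = 0.0364  (JPMorgan)
Σw_i=1.0000  μᵀw=0.1440
σ²=wᵀΣw=λ₁·μ_p+λ₂ = 0.270938·0.144 + -0.012174 = 0.026841 ≈ 0.0268

0.0268


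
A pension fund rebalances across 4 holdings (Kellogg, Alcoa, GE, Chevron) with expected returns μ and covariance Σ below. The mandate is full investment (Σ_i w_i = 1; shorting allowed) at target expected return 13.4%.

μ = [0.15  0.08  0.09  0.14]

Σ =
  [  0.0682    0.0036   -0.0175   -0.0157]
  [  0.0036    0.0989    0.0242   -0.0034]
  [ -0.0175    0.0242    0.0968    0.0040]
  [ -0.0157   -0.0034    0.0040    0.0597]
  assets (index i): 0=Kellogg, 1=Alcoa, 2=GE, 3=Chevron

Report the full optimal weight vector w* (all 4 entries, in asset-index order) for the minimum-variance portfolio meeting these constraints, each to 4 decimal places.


p=Σ⁻¹μ = [3.2183  0.4914  1.2592  3.1350]
q=Σ⁻¹𝟙 = [22.4004  7.2089  11.6577  22.2708]
a=μᵀp=1.074283  b=𝟙ᵀp=8.103885  c=𝟙ᵀq=63.537877  D=ac−b²=2.584712
λ₁=(c·0.134−b)/D = (63.537877·0.134−8.103885)/2.584712 = 0.158699
λ₂=(a−b·0.134)/D = (1.074283−8.103885·0.134)/2.584712 = -0.004502
w* = 0.158699·p + -0.004502·q:
  w_0 = 0.158699·3.2183 + -0.004502·22.4004 = 0.4099  (Kellogg)
  w_1 = 0.158699·0.4914 + -0.004502·7.2089 = 0.0455  (Alcoa)
  w_2 = 0.158699·1.2592 + -0.004502·11.6577 = 0.1473  (GE)
  w_3 = 0.158699·3.1350 + -0.004502·22.2708 = 0.3973  (Chevron)
Σw_i=1.0000  μᵀw=0.1340
σ²=wᵀΣw=λ₁·μ_p+λ₂ = 0.158699·0.134 + -0.004502 = 0.016763 ≈ 0.0168

0.4099  0.0455  0.1473  0.3973


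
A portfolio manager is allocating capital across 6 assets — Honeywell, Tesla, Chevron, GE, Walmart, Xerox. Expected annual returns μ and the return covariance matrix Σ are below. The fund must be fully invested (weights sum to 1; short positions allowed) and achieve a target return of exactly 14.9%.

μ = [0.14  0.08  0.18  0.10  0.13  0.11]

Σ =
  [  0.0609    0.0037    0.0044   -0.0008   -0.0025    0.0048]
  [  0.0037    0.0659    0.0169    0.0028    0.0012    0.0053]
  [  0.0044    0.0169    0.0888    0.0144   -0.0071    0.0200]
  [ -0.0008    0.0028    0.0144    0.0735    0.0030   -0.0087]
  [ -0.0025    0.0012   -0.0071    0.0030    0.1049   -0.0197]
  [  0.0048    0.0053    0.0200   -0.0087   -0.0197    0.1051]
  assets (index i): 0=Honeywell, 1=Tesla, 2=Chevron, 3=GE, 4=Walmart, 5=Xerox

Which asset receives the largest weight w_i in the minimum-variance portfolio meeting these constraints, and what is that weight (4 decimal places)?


u=Σ⁻¹μ = [2.1536  0.5433  1.5310  1.1200  1.5460  1.0120]
v=Σ⁻¹𝟙 = [15.1973  11.4809  4.7268  13.1877  11.7023  10.6274]
a=μᵀu=1.044859  b=𝟙ᵀu=7.906007  c=𝟙ᵀv=66.922450  D=ac−b²=7.419610
λ₁=(c·0.149−b)/D = (66.922450·0.149−7.906007)/7.419610 = 0.278376
λ₂=(a−b·0.149)/D = (1.044859−7.906007·0.149)/7.419610 = -0.017944
w* = 0.278376·u + -0.017944·v:
  w_0 = 0.278376·2.1536 + -0.017944·15.1973 = 0.3268  (Honeywell)
  w_1 = 0.278376·0.5433 + -0.017944·11.4809 = -0.0548  (Tesla)
  w_2 = 0.278376·1.5310 + -0.017944·4.7268 = 0.3414  (Chevron)
  w_3 = 0.278376·1.1200 + -0.017944·13.1877 = 0.0752  (GE)
  w_4 = 0.278376·1.5460 + -0.017944·11.7023 = 0.2204  (Walmart)
  w_5 = 0.278376·1.0120 + -0.017944·10.6274 = 0.0910  (Xerox)
Σw_i=1.0000  μᵀw=0.1490
σ²=wᵀΣw=λ₁·μ_p+λ₂ = 0.278376·0.149 + -0.017944 = 0.023534 ≈ 0.0235

Chevron (0.3414)


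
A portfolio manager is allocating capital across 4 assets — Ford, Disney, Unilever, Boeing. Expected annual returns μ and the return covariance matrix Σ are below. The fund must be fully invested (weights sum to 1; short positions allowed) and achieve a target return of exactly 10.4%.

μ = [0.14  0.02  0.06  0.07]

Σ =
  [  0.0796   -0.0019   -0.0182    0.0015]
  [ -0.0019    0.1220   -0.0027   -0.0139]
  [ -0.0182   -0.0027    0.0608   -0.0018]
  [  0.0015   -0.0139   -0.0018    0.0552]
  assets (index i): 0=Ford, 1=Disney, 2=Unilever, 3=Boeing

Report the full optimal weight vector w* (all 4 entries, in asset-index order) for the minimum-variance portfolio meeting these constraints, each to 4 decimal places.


x=Σ⁻¹μ = [2.1268  0.3896  1.6811  1.3632]
y=Σ⁻¹𝟙 = [17.6635  11.3993  22.8702  21.2522]
a=μᵀx=0.501837  b=𝟙ᵀx=5.560749  c=𝟙ᵀy=73.185263  D=ac−b²=5.805133
λ₁=(c·0.104−b)/D = (73.185263·0.104−5.560749)/5.805133 = 0.353225
λ₂=(a−b·0.104)/D = (0.501837−5.560749·0.104)/5.805133 = -0.013175
w* = 0.353225·x + -0.013175·y:
  w_0 = 0.353225·2.1268 + -0.013175·17.6635 = 0.5185  (Ford)
  w_1 = 0.353225·0.3896 + -0.013175·11.3993 = -0.0126  (Disney)
  w_2 = 0.353225·1.6811 + -0.013175·22.8702 = 0.2925  (Unilever)
  w_3 = 0.353225·1.3632 + -0.013175·21.2522 = 0.2015  (Boeing)
Σw_i=1.0000  μᵀw=0.1040
σ²=wᵀΣw=λ₁·μ_p+λ₂ = 0.353225·0.104 + -0.013175 = 0.023561 ≈ 0.0236

0.5185  -0.0126  0.2925  0.2015


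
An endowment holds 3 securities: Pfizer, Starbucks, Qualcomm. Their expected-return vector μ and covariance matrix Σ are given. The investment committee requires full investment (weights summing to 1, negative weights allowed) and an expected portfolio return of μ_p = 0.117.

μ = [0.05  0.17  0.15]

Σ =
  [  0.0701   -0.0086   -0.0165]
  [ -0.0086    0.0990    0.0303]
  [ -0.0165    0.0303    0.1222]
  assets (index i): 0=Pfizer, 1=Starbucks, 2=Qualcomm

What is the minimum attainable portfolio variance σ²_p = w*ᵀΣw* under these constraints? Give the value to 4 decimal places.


u=Σ⁻¹μ = [1.1352  1.5076  1.0070]
v=Σ⁻¹𝟙 = [17.3258  9.0741  8.2727]
a=μᵀu=0.464098  b=𝟙ᵀu=3.649801  c=𝟙ᵀv=34.672652  D=ac−b²=2.770465
λ₁=(c·0.117−b)/D = (34.672652·0.117−3.649801)/2.770465 = 0.146870
λ₂=(a−b·0.117)/D = (0.464098−3.649801·0.117)/2.770465 = 0.013381
w* = 0.146870·u + 0.013381·v:
  w_0 = 0.146870·1.1352 + 0.013381·17.3258 = 0.3986  (Pfizer)
  w_1 = 0.146870·1.5076 + 0.013381·9.0741 = 0.3428  (Starbucks)
  w_2 = 0.146870·1.0070 + 0.013381·8.2727 = 0.2586  (Qualcomm)
Σw_i=1.0000  μᵀw=0.1170
σ²=wᵀΣw=λ₁·μ_p+λ₂ = 0.146870·0.117 + 0.013381 = 0.030565 ≈ 0.0306

0.0306


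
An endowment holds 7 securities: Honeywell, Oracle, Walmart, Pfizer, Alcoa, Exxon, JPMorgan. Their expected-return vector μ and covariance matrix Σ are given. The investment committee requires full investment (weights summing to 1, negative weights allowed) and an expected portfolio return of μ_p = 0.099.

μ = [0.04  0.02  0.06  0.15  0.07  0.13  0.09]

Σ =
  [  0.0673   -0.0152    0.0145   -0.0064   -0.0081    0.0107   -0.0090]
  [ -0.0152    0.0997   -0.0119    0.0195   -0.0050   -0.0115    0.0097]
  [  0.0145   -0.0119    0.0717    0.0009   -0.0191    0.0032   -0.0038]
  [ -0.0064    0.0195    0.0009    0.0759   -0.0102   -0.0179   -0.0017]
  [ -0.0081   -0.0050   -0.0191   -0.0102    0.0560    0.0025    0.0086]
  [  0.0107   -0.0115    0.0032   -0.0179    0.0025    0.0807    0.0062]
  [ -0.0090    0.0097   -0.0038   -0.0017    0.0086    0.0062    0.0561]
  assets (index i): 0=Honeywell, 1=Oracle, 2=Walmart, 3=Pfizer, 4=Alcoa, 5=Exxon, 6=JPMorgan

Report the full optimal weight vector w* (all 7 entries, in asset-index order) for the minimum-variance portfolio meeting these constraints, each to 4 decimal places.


g=Σ⁻¹μ = [0.7372  0.1067  1.1832  2.7471  1.9765  1.9257  1.3517]
h=Σ⁻¹𝟙 = [18.6406  13.2178  20.0852  18.4369  29.1255  13.0773  14.5394]
a=μᵀg=1.025017  b=𝟙ᵀg=10.028006  c=𝟙ᵀh=127.122781  D=ac−b²=29.742111
λ₁=(c·0.099−b)/D = (127.122781·0.099−10.028006)/29.742111 = 0.085977
λ₂=(a−b·0.099)/D = (1.025017−10.028006·0.099)/29.742111 = 0.001084
w* = 0.085977·g + 0.001084·h:
  w_0 = 0.085977·0.7372 + 0.001084·18.6406 = 0.0836  (Honeywell)
  w_1 = 0.085977·0.1067 + 0.001084·13.2178 = 0.0235  (Oracle)
  w_2 = 0.085977·1.1832 + 0.001084·20.0852 = 0.1235  (Walmart)
  w_3 = 0.085977·2.7471 + 0.001084·18.4369 = 0.2562  (Pfizer)
  w_4 = 0.085977·1.9765 + 0.001084·29.1255 = 0.2015  (Alcoa)
  w_5 = 0.085977·1.9257 + 0.001084·13.0773 = 0.1797  (Exxon)
  w_6 = 0.085977·1.3517 + 0.001084·14.5394 = 0.1320  (JPMorgan)
Σw_i=1.0000  μᵀw=0.0990
σ²=wᵀΣw=λ₁·μ_p+λ₂ = 0.085977·0.099 + 0.001084 = 0.009596 ≈ 0.0096

0.0836  0.0235  0.1235  0.2562  0.2015  0.1797  0.1320


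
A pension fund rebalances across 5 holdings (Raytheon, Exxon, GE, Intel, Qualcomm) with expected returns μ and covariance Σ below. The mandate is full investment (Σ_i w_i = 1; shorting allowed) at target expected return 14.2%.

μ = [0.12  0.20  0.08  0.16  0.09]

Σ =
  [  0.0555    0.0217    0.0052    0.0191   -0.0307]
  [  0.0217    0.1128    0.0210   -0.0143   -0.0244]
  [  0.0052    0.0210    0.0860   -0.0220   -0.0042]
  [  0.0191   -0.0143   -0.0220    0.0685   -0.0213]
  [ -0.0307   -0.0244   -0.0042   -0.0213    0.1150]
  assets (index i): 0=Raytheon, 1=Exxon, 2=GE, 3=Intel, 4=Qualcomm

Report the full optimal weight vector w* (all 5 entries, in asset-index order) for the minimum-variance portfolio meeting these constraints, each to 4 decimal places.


g=Σ⁻¹μ = [1.1780  2.2513  1.3484  3.6241  2.2952]
h=Σ⁻¹𝟙 = [15.4858  10.3579  15.1493  23.5070  19.9346]
a=μᵀg=1.485920  b=𝟙ᵀg=10.697060  c=𝟙ᵀh=84.434593  D=ac−b²=11.035950
λ₁=(c·0.142−b)/D = (84.434593·0.142−10.697060)/11.035950 = 0.117131
λ₂=(a−b·0.142)/D = (1.485920−10.697060·0.142)/11.035950 = -0.002996
w* = 0.117131·g + -0.002996·h:
  w_0 = 0.117131·1.1780 + -0.002996·15.4858 = 0.0916  (Raytheon)
  w_1 = 0.117131·2.2513 + -0.002996·10.3579 = 0.2327  (Exxon)
  w_2 = 0.117131·1.3484 + -0.002996·15.1493 = 0.1126  (GE)
  w_3 = 0.117131·3.6241 + -0.002996·23.5070 = 0.3541  (Intel)
  w_4 = 0.117131·2.2952 + -0.002996·19.9346 = 0.2091  (Qualcomm)
Σw_i=1.0000  μᵀw=0.1420
σ²=wᵀΣw=λ₁·μ_p+λ₂ = 0.117131·0.142 + -0.002996 = 0.013637 ≈ 0.0136

0.0916  0.2327  0.1126  0.3541  0.2091
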